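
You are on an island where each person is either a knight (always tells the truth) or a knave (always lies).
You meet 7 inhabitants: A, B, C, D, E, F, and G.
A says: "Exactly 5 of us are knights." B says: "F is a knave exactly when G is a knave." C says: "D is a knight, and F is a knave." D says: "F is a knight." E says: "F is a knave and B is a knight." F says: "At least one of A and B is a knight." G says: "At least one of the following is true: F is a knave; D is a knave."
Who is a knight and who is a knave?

A is a knave, B is a knave, C is a knave, D is a knave, E is a knave, F is a knave, and G is a knight.

Since A is a knave, "exactly 5 of us are knights" needs to be false, which holds.
Since B is a knave, "F is a knave exactly when G is a knave" needs to be false, which holds.
C is a knave, and the claim "D is a knight, and F is a knave" is indeed false.
D (knave): "F is a knight" — false. ✓
E (knave): "F is a knave and B is a knight" — false. ✓
F is a knave, and the claim "at least one of A and B is a knight" is indeed false.
G is a knight; "at least one of the following is true: F is a knave; D is a knave" is true, as required.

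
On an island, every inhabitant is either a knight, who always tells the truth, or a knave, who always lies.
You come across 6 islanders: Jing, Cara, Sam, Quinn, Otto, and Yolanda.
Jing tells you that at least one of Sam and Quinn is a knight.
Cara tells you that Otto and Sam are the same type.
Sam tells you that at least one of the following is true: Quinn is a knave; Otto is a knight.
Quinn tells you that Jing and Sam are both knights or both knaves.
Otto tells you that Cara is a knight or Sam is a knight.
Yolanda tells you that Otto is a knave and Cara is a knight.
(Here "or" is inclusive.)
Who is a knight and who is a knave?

As a knight, Jing's statement "at least one of Sam and Quinn is a knight" should be True; it is.
Cara is a knight, and the claim "Otto and Sam are the same type" is indeed True.
Sam is a knight; "at least one of the following is true: Quinn is a knave; Otto is a knight" is True, as required.
Quinn is a knight, and the claim "Jing and Sam are both knights or both knaves" is indeed True.
Otto (knight): "Cara is a knight or Sam is a knight" — True. ✓
Yolanda is a knave; "Otto is a knave and Cara is a knight" is False, as required.

Jing is a knight, Cara is a knight, Sam is a knight, Quinn is a knight, Otto is a knight, and Yolanda is a knave.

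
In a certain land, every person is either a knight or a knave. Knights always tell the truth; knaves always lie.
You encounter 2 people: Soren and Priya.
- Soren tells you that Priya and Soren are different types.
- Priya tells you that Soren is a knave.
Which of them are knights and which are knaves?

Knights: Soren. Knaves: Priya.

Soren (knight): "Priya and Soren are different types" — true. ✓
Priya (knave): "Soren is a knave" — false. ✓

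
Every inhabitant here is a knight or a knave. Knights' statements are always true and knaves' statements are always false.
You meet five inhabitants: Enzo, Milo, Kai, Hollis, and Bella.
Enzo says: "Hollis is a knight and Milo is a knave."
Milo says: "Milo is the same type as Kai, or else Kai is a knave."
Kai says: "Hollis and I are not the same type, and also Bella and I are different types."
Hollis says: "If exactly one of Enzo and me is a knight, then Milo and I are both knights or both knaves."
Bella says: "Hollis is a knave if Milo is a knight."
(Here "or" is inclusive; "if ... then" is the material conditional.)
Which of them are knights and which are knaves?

Enzo is a knave, Milo is a knight, Kai is a knave, Hollis is a knight, and Bella is a knave.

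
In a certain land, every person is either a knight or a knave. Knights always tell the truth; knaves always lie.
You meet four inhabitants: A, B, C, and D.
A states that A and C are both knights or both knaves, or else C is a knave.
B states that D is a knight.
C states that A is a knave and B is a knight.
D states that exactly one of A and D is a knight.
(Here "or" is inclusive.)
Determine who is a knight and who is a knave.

Knights: B, C, and D. Knaves: A.

Suppose A is a knight. Then A's statement "A and C are both knights or both knaves, or else C is a knave" would have to be true. Checking the 8 ways to assign the others, none is consistent with every speaker.
(For instance, with B=knight, C=knight, D=knight, C's claim "A is a knave and B is a knight" comes out false where it would need to be true.)
So A must be a knave, making "A and C are both knights or both knaves, or else C is a knave" false. Taking A=knave, B=knight, C=knight, D=knight, each remaining statement checks out:
  B (knight): "D is a knight" — true. ✓
  C (knight): "A is a knave and B is a knight" — true. ✓
  D (knight): "exactly one of A and D is a knight" — true. ✓
This is the unique consistent assignment.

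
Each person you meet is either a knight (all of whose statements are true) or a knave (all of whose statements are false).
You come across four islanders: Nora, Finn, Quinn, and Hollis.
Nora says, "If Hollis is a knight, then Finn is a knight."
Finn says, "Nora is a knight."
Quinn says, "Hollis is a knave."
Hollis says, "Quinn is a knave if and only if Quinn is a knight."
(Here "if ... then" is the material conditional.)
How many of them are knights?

The unique consistent assignment is Nora=knight, Finn=knight, Quinn=knight, Hollis=knave.
That has 3 knights.

3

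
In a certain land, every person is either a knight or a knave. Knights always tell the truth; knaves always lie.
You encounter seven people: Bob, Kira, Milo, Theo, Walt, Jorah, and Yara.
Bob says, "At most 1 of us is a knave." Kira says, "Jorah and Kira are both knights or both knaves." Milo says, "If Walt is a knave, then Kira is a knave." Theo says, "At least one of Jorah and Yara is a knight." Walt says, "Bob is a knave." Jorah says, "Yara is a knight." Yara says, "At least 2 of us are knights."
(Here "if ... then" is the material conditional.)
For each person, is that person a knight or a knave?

Bob is a knave, Kira is a knave, Milo is a knight, Theo is a knight, Walt is a knight, Jorah is a knight, and Yara is a knight.

Bob is a knave, so "at most 1 of us is a knave" must be False — and it is.
Since Kira is a knave, "Jorah and Kira are both knights or both knaves" needs to be False, which holds.
As a knight, Milo's statement "if Walt is a knave, then Kira is a knave" should be true; it is.
Since Theo is a knight, "at least one of Jorah and Yara is a knight" needs to be true, which holds.
Walt is a knight, and the claim "Bob is a knave" is indeed true.
Since Jorah is a knight, "Yara is a knight" needs to be true, which holds.
Yara is a knight, and the claim "at least 2 of us are knights" is indeed true.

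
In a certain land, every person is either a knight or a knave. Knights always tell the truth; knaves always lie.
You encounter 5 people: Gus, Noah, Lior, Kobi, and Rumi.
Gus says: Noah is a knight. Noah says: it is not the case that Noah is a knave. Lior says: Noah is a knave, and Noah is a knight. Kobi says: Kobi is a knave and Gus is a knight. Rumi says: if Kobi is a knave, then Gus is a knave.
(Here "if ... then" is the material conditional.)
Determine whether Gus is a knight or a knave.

Gus is a knave.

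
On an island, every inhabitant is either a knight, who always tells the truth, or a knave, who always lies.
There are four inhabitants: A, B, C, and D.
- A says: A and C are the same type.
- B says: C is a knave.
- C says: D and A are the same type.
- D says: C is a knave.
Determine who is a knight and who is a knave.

Knights: C. Knaves: A, B, and D.

Suppose A is a knight. Then A's statement "A and C are the same type" would have to be true. Checking the 8 ways to assign the others, none is consistent with every speaker.
(For instance, with B=knave, C=knight, D=knave, C's claim "D and A are the same type" comes out false where it would need to be true.)
So A must be a knave, making "A and C are the same type" false. Taking A=knave, B=knave, C=knight, D=knave, each remaining statement checks out:
  B (knave): "C is a knave" — false. ✓
  C (knight): "D and A are the same type" — true. ✓
  D (knave): "C is a knave" — false. ✓
This is the unique consistent assignment.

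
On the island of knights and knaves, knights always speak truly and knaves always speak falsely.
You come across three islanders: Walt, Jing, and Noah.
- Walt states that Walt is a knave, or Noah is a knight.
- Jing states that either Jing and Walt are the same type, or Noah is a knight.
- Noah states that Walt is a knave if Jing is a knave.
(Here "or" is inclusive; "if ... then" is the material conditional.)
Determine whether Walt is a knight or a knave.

Walt is a knight.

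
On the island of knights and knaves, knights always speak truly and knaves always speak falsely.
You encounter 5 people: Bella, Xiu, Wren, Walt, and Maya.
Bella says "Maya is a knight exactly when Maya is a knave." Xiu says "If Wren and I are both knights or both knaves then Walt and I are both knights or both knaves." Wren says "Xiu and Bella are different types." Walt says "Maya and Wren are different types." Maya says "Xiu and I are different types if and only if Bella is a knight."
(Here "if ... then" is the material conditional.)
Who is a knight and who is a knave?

Bella is a knave, Xiu is a knight, Wren is a knight, Walt is a knight, and Maya is a knave.

Bella is a knave; "Maya is a knight exactly when Maya is a knave" is false, as required.
Xiu (knight): "if Wren and I are both knights or both knaves then Walt and I are both knights or both knaves" — true. ✓
As a knight, Wren's statement "Xiu and Bella are different types" should be true; it is.
Since Walt is a knight, "Maya and Wren are different types" needs to be true, which holds.
As a knave, Maya's statement "Xiu and I are different types if and only if Bella is a knight" should be false; it is.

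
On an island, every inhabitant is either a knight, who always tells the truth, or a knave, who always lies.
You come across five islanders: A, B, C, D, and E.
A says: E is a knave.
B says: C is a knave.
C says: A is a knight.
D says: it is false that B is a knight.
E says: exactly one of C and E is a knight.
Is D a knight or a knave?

Consistent assignments: {A=knave, B=knight, C=knave, D=knave, E=knight}
In every consistent assignment, D is a knave.

D is a knave.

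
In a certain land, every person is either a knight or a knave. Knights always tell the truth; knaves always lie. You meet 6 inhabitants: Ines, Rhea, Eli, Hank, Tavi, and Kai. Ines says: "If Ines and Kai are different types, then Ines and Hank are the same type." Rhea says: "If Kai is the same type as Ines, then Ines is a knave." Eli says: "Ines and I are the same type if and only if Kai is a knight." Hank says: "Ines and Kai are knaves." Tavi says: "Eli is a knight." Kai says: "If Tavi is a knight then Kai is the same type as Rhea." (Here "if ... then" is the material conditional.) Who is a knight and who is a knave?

Ines (knight): "if Ines and Kai are different types, then Ines and Hank are the same type" — true. ✓
Since Rhea is a knave, "if Kai is the same type as Ines, then Ines is a knave" needs to be false, which holds.
Eli is a knave, so "Ines and I are the same type if and only if Kai is a knight" must be false — and it is.
Hank is a knave, and the claim "Ines and Kai are knaves" is indeed false.
Tavi is a knave; "Eli is a knight" is false, as required.
As a knight, Kai's statement "if Tavi is a knight then Kai is the same type as Rhea" should be true; it is.

Ines is a knight, Rhea is a knave, Eli is a knave, Hank is a knave, Tavi is a knave, and Kai is a knight.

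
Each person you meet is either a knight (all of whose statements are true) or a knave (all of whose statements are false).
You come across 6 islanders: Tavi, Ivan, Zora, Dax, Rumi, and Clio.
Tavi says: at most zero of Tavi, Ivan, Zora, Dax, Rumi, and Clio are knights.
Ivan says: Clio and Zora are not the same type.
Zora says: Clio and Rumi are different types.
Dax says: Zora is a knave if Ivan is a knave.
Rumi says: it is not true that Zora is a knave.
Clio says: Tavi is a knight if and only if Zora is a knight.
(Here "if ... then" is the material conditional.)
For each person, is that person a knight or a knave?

Knights: Ivan, Zora, Dax, and Rumi. Knaves: Tavi and Clio.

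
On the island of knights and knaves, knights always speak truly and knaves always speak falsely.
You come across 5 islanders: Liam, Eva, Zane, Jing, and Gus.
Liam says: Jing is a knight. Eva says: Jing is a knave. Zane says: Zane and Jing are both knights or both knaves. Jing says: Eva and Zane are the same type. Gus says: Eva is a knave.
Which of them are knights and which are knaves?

Knights: Liam, Jing, and Gus. Knaves: Eva and Zane.

Suppose Liam is a knave. Then Liam's statement "Jing is a knight" would have to be false. Checking the 16 ways to assign the others, none is consistent with every speaker.
(For instance, with Eva=knave, Zane=knave, Jing=knight, Gus=knight, Liam's claim "Jing is a knight" comes out true where it would need to be false.)
So Liam must be a knight, making "Jing is a knight" true. Taking Liam=knight, Eva=knave, Zane=knave, Jing=knight, Gus=knight, each remaining statement checks out:
  Eva (knave): "Jing is a knave" — false. ✓
  Zane (knave): "Zane and Jing are both knights or both knaves" — false. ✓
  Jing (knight): "Eva and Zane are the same type" — true. ✓
  Gus (knight): "Eva is a knave" — true. ✓
This is the unique consistent assignment.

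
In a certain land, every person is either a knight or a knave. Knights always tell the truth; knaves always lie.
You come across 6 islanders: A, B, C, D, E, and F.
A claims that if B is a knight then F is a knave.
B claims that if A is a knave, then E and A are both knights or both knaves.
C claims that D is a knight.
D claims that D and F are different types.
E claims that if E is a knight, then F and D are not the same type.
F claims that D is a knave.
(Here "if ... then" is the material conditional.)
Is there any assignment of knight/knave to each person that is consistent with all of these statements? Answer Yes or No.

Yes

One consistent assignment: A=knight, B=knight, C=knight, D=knight, E=knight, F=knave.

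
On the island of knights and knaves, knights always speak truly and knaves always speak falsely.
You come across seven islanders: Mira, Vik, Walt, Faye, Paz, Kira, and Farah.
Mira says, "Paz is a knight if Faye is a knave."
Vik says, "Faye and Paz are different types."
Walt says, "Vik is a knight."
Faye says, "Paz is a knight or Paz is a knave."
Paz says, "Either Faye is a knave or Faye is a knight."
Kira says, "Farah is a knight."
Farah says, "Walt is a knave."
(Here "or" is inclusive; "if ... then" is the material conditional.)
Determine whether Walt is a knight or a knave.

Walt is a knave.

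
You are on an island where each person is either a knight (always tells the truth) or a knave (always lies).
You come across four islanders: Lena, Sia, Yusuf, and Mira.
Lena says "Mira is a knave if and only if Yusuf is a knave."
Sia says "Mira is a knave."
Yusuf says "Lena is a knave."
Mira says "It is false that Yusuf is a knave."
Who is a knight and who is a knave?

Since Lena is a knight, "Mira is a knave if and only if Yusuf is a knave" needs to be True, which holds.
Sia is a knight; "Mira is a knave" is True, as required.
Yusuf is a knave, so "Lena is a knave" must be false — and it is.
Mira is a knave; "it is false that Yusuf is a knave" is false, as required.

Knights: Lena and Sia. Knaves: Yusuf and Mira.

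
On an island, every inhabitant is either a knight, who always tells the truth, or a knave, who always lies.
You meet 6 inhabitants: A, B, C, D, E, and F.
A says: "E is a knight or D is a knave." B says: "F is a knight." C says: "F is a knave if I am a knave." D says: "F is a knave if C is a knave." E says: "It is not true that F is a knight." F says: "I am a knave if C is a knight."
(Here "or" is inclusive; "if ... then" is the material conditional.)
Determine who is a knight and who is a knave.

A is a knight, so "E is a knight or D is a knave" must be True — and it is.
As a knight, B's statement "F is a knight" should be True; it is.
Since C is a knave, "F is a knave if I am a knave" needs to be False, which holds.
D (knave): "F is a knave if C is a knave" — False. ✓
As a knave, E's statement "it is not true that F is a knight" should be False; it is.
Since F is a knight, "I am a knave if C is a knight" needs to be True, which holds.

A is a knight, B is a knight, C is a knave, D is a knave, E is a knave, and F is a knight.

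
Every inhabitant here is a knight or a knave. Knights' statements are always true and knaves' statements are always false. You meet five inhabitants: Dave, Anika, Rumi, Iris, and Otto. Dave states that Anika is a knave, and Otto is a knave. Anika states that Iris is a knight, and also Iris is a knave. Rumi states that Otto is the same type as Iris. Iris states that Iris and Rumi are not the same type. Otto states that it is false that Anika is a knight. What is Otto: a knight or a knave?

Otto is a knight.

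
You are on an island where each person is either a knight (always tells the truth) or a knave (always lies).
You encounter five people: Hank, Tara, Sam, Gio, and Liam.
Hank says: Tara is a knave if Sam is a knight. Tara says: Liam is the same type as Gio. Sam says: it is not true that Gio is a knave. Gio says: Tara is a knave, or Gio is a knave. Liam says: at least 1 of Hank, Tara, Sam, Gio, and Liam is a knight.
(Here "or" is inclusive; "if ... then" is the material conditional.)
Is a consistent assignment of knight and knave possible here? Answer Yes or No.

No

Checking all 32 assignments, each has at least one speaker whose statement's truth value contradicts their type.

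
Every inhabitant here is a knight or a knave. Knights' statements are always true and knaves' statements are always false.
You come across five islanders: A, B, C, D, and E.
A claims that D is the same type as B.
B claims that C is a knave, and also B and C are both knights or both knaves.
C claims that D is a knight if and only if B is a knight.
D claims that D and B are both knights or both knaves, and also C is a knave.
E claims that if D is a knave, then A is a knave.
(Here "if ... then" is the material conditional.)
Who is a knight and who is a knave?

A is a knight, so "D is the same type as B" must be True — and it is.
As a knave, B's statement "C is a knave, and also B and C are both knights or both knaves" should be false; it is.
C is a knight, and the claim "D is a knight if and only if B is a knight" is indeed True.
D is a knave, so "D and B are both knights or both knaves, and also C is a knave" must be false — and it is.
E is a knave, and the claim "if D is a knave, then A is a knave" is indeed false.

A is a knight, B is a knave, C is a knight, D is a knave, and E is a knave.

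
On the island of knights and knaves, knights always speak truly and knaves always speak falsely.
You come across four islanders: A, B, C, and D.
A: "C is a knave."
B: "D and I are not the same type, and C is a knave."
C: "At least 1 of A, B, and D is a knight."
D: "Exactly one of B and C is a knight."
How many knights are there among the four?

2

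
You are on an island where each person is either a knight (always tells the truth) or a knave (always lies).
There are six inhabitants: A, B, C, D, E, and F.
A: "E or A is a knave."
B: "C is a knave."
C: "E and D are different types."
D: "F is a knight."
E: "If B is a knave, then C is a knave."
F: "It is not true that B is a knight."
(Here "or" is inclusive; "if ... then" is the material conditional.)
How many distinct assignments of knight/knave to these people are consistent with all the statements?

Consistent assignments:
  A=knight, B=knave, C=knight, D=knight, E=knave, F=knight

1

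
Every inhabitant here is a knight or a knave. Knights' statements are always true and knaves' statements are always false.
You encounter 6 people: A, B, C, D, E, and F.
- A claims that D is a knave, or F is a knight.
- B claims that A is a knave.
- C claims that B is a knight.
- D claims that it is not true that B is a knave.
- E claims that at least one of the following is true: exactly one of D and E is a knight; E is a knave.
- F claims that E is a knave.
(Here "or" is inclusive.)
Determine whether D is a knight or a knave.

D is a knave.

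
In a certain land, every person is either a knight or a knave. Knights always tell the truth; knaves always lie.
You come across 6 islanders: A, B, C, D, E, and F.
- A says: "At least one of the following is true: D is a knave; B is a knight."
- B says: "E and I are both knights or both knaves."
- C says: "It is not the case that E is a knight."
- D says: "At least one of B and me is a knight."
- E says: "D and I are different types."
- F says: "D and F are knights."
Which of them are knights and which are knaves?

A is a knight, so "at least one of the following is true: D is a knave; B is a knight" must be True — and it is.
B is a knave, so "E and I are both knights or both knaves" must be False — and it is.
Since C is a knave, "it is not the case that E is a knight" needs to be False, which holds.
D is a knave, and the claim "at least one of B and me is a knight" is indeed False.
E is a knight, so "D and I are different types" must be True — and it is.
Since F is a knave, "D and F are knights" needs to be False, which holds.

Knights: A and E. Knaves: B, C, D, and F.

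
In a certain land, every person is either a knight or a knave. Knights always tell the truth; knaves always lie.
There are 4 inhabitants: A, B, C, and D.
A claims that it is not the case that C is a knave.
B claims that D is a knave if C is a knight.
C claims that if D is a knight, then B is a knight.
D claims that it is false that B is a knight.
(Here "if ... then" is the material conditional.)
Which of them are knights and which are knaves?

Knights: A, B, and C. Knaves: D.

A is a knight, so "it is not the case that C is a knave" must be True — and it is.
As a knight, B's statement "D is a knave if C is a knight" should be True; it is.
C is a knight, so "if D is a knight, then B is a knight" must be True — and it is.
D is a knave; "it is false that B is a knight" is False, as required.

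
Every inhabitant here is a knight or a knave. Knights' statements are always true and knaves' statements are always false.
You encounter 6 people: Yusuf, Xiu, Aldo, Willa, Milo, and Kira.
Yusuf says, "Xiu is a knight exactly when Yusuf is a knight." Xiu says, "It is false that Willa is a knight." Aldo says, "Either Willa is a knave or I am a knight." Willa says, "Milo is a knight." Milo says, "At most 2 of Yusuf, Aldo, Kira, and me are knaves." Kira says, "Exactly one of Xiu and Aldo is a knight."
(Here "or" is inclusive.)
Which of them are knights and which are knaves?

Yusuf is a knave, Xiu is a knight, Aldo is a knight, Willa is a knave, Milo is a knave, and Kira is a knave.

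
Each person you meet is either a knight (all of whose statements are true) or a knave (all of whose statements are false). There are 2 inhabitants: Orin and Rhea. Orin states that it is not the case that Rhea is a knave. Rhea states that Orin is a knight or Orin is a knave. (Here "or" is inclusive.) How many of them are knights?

The unique consistent assignment is Orin=knight, Rhea=knight.
That has 2 knights.

2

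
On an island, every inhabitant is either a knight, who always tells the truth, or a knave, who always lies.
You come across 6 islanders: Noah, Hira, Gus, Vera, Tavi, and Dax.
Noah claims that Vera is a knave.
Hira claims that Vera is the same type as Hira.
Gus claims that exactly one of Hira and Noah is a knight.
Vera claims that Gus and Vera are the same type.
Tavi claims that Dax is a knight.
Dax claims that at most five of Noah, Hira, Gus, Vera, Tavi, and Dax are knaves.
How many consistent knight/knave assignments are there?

1

Consistent assignments:
  Noah=knave, Hira=knight, Gus=knight, Vera=knight, Tavi=knight, Dax=knight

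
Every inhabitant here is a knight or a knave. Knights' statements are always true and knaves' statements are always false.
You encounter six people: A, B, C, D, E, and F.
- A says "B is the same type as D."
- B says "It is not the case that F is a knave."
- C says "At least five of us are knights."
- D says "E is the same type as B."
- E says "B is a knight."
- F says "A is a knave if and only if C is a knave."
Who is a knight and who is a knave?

Knights: A, B, C, D, E, and F. Knaves: none.

Since A is a knight, "B is the same type as D" needs to be True, which holds.
B (knight): "it is not the case that F is a knave" — True. ✓
C (knight): "at least five of us are knights" — True. ✓
D is a knight, so "E is the same type as B" must be True — and it is.
E (knight): "B is a knight" — True. ✓
F is a knight; "A is a knave if and only if C is a knave" is True, as required.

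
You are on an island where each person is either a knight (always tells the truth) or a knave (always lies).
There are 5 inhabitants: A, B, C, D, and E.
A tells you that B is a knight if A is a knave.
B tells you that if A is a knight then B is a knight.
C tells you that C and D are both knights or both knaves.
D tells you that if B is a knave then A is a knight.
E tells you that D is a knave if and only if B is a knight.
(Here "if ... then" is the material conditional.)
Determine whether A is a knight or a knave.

A is a knight.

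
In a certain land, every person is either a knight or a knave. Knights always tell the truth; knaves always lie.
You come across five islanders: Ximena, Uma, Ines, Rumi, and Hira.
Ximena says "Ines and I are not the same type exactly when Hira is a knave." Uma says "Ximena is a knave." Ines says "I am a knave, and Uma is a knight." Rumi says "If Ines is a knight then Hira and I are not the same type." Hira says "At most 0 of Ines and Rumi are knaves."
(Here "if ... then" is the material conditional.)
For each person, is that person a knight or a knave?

Ximena is a knight, Uma is a knave, Ines is a knave, Rumi is a knight, and Hira is a knave.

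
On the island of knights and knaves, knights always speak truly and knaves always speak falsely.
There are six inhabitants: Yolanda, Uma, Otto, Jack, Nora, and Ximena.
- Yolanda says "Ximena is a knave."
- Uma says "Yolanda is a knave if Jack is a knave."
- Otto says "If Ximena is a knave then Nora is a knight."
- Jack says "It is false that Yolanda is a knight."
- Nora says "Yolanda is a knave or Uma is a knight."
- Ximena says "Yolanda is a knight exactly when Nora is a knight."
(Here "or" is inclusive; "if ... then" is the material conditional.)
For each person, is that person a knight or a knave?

Yolanda is a knight, so "Ximena is a knave" must be true — and it is.
Uma is a knave, so "Yolanda is a knave if Jack is a knave" must be False — and it is.
As a knave, Otto's statement "if Ximena is a knave then Nora is a knight" should be False; it is.
As a knave, Jack's statement "it is false that Yolanda is a knight" should be False; it is.
Nora is a knave; "Yolanda is a knave or Uma is a knight" is False, as required.
As a knave, Ximena's statement "Yolanda is a knight exactly when Nora is a knight" should be False; it is.

Yolanda is a knight, Uma is a knave, Otto is a knave, Jack is a knave, Nora is a knave, and Ximena is a knave.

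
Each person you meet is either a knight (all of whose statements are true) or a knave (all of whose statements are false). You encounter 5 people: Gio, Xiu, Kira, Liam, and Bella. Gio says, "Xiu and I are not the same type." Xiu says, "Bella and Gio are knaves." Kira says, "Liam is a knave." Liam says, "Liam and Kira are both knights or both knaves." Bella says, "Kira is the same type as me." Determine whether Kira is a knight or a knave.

Kira is a knight.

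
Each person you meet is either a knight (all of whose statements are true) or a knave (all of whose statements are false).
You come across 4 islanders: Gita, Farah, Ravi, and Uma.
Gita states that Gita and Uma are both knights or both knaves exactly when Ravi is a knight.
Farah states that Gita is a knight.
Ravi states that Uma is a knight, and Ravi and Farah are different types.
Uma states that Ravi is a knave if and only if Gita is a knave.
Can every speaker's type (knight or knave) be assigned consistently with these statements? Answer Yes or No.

Yes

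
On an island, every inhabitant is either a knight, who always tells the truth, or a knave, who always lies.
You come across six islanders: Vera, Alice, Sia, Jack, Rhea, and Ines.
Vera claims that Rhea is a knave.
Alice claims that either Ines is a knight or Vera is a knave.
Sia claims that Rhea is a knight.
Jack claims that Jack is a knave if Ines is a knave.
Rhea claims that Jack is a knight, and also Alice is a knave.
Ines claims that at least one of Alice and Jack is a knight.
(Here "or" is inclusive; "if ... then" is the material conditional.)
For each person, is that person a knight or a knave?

Vera is a knight; "Rhea is a knave" is true, as required.
Alice is a knight, and the claim "either Ines is a knight or Vera is a knave" is indeed true.
Sia is a knave, so "Rhea is a knight" must be False — and it is.
As a knight, Jack's statement "Jack is a knave if Ines is a knave" should be true; it is.
Rhea (knave): "Jack is a knight, and also Alice is a knave" — False. ✓
Ines is a knight, and the claim "at least one of Alice and Jack is a knight" is indeed true.

Vera is a knight, Alice is a knight, Sia is a knave, Jack is a knight, Rhea is a knave, and Ines is a knight.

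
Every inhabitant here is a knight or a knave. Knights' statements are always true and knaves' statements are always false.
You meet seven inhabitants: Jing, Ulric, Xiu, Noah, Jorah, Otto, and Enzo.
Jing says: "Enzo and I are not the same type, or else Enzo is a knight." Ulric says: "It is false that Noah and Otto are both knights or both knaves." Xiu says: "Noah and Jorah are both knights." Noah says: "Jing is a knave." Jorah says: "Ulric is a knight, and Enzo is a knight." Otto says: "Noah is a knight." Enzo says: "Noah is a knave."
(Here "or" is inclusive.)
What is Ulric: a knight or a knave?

Ulric is a knave.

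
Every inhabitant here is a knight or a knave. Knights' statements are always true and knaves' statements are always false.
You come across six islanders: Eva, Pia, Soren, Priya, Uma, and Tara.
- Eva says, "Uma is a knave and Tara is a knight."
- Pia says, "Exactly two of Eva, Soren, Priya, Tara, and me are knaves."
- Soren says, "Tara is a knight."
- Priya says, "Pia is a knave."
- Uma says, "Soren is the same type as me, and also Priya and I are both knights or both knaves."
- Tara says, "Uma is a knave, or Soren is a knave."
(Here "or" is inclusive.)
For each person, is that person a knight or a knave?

Knights: Eva, Soren, Priya, and Tara. Knaves: Pia and Uma.

As a knight, Eva's statement "Uma is a knave and Tara is a knight" should be True; it is.
Pia is a knave, so "exactly two of Eva, Soren, Priya, Tara, and me are knaves" must be False — and it is.
Soren (knight): "Tara is a knight" — True. ✓
Priya is a knight, and the claim "Pia is a knave" is indeed True.
Uma (knave): "Soren is the same type as me, and also Priya and I are both knights or both knaves" — False. ✓
Tara is a knight, and the claim "Uma is a knave, or Soren is a knave" is indeed True.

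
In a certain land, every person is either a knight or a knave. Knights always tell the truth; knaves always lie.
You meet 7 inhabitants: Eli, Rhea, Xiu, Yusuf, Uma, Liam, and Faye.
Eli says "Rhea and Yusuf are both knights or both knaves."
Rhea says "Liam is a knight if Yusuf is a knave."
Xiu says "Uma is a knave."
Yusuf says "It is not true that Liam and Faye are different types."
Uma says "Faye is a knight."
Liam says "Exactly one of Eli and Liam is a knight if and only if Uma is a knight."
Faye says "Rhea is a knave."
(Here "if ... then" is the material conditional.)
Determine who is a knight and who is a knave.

As a knight, Eli's statement "Rhea and Yusuf are both knights or both knaves" should be true; it is.
Since Rhea is a knight, "Liam is a knight if Yusuf is a knave" needs to be true, which holds.
Xiu (knight): "Uma is a knave" — true. ✓
Since Yusuf is a knight, "it is not true that Liam and Faye are different types" needs to be true, which holds.
Uma (knave): "Faye is a knight" — False. ✓
Liam is a knave; "exactly one of Eli and Liam is a knight if and only if Uma is a knight" is False, as required.
Faye is a knave, and the claim "Rhea is a knave" is indeed False.

Eli is a knight, Rhea is a knight, Xiu is a knight, Yusuf is a knight, Uma is a knave, Liam is a knave, and Faye is a knave.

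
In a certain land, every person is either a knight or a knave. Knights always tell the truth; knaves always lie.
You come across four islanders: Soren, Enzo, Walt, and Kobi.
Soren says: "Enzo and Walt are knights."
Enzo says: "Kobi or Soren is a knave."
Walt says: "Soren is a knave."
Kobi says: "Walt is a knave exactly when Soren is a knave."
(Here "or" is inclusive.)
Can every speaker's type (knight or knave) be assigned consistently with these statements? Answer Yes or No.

No

Checking all 16 assignments, each has at least one speaker whose statement's truth value contradicts their type.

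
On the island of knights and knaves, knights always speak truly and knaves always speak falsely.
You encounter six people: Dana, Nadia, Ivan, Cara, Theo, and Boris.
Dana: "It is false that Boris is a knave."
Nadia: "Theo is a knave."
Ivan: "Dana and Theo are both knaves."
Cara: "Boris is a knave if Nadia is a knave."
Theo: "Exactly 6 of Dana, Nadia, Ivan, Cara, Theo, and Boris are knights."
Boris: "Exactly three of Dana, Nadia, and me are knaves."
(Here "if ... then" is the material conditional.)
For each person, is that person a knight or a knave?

As a knave, Dana's statement "it is false that Boris is a knave" should be false; it is.
Nadia (knight): "Theo is a knave" — true. ✓
Ivan is a knight; "Dana and Theo are both knaves" is true, as required.
Cara is a knight; "Boris is a knave if Nadia is a knave" is true, as required.
Theo (knave): "exactly 6 of Dana, Nadia, Ivan, Cara, Theo, and Boris are knights" — false. ✓
Boris (knave): "exactly three of Dana, Nadia, and me are knaves" — false. ✓

Knights: Nadia, Ivan, and Cara. Knaves: Dana, Theo, and Boris.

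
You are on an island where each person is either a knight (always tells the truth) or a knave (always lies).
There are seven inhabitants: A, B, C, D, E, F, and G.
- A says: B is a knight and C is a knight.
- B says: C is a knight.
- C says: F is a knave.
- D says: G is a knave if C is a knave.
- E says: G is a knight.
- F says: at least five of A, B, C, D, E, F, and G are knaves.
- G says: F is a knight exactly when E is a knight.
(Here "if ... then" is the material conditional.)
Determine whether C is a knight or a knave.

Consistent assignments: {A=knave, B=knave, C=knave, D=knight, E=knave, F=knight, G=knave}
In every consistent assignment, C is a knave.

C is a knave.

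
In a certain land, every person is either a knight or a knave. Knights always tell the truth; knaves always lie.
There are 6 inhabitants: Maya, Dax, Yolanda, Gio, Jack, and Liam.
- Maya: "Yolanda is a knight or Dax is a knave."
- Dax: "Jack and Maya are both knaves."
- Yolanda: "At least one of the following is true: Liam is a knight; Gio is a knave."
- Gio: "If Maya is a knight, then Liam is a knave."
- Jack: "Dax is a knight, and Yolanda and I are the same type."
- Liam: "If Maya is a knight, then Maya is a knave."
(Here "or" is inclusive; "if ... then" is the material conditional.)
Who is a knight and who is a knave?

Maya is a knight, Dax is a knave, Yolanda is a knave, Gio is a knight, Jack is a knave, and Liam is a knave.

Maya (knight): "Yolanda is a knight or Dax is a knave" — true. ✓
Dax (knave): "Jack and Maya are both knaves" — False. ✓
Yolanda is a knave; "at least one of the following is true: Liam is a knight; Gio is a knave" is False, as required.
Gio is a knight; "if Maya is a knight, then Liam is a knave" is true, as required.
Jack is a knave, and the claim "Dax is a knight, and Yolanda and I are the same type" is indeed False.
Liam (knave): "if Maya is a knight, then Maya is a knave" — False. ✓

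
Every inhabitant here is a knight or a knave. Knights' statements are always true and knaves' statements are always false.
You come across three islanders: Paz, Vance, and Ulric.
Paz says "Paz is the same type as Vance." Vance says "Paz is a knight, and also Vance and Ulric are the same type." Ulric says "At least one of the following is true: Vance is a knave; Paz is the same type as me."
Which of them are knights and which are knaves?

Suppose Paz is a knave. Then Paz's statement "Paz is the same type as Vance" would have to be false. Checking the 4 ways to assign the others, none is consistent with every speaker.
(For instance, with Vance=knight, Ulric=knight, Vance's claim "Paz is a knight, and also Vance and Ulric are the same type" comes out false where it would need to be true.)
So Paz must be a knight, making "Paz is the same type as Vance" true. Taking Paz=knight, Vance=knight, Ulric=knight, each remaining statement checks out:
  Vance (knight): "Paz is a knight, and also Vance and Ulric are the same type" — true. ✓
  Ulric (knight): "at least one of the following is true: Vance is a knave; Paz is the same type as me" — true. ✓
This is the unique consistent assignment.

Paz is a knight, Vance is a knight, and Ulric is a knight.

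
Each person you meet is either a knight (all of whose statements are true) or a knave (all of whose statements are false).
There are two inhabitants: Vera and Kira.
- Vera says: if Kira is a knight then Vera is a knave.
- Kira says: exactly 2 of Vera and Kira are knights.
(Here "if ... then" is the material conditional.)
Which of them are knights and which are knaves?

Vera is a knight, so "if Kira is a knight then Vera is a knave" must be true — and it is.
As a knave, Kira's statement "exactly 2 of Vera and Kira are knights" should be false; it is.

Vera is a knight and Kira is a knave.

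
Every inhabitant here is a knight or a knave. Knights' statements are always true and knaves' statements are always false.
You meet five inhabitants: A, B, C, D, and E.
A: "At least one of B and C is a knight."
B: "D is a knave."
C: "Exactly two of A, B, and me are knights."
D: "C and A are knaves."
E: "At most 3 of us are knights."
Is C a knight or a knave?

C is a knave.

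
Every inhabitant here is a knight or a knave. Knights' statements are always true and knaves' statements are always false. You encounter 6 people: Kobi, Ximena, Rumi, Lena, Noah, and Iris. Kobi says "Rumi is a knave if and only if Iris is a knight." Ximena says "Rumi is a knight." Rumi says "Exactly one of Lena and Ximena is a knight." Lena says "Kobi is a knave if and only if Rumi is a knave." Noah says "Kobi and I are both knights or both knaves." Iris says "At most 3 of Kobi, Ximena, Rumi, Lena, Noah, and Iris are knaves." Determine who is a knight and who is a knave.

Kobi is a knight; "Rumi is a knave if and only if Iris is a knight" is True, as required.
Ximena is a knave; "Rumi is a knight" is False, as required.
Rumi (knave): "exactly one of Lena and Ximena is a knight" — False. ✓
Lena is a knave, and the claim "Kobi is a knave if and only if Rumi is a knave" is indeed False.
Noah is a knight; "Kobi and I are both knights or both knaves" is True, as required.
As a knight, Iris's statement "at most 3 of Kobi, Ximena, Rumi, Lena, Noah, and Iris are knaves" should be True; it is.

Kobi is a knight, Ximena is a knave, Rumi is a knave, Lena is a knave, Noah is a knight, and Iris is a knight.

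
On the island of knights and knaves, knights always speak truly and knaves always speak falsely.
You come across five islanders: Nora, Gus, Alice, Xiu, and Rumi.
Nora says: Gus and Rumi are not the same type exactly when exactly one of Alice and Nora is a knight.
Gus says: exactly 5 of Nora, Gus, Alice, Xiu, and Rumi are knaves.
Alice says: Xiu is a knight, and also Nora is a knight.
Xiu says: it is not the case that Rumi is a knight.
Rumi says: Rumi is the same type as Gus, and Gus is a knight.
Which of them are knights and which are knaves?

Nora is a knight, Gus is a knave, Alice is a knight, Xiu is a knight, and Rumi is a knave.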